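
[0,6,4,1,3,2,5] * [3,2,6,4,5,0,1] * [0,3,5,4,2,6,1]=[4,3,6,5,2,1,0]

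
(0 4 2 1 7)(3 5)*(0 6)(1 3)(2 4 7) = (0 7 6)(1 2 3 5)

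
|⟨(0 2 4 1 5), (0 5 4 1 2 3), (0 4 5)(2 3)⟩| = 720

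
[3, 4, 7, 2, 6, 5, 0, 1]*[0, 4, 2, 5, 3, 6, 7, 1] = [5, 3, 1, 2, 7, 6, 0, 4]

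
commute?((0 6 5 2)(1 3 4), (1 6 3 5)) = no:(0 6 5 2)(1 3 4) * (1 6 3 5) = (0 3 4 6 1 5 2), (1 6 3 5) * (0 6 5 2)(1 3 4) = (0 6 4 1 5 3 2)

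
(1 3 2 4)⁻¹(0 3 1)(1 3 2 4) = (0 2 3)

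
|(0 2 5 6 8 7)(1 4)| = 6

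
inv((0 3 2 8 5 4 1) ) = (0 1 4 5 8 2 3) 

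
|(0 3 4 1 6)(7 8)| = 10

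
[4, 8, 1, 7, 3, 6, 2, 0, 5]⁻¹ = [7, 2, 6, 4, 0, 8, 5, 3, 1]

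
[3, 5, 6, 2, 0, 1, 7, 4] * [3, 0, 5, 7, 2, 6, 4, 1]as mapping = [0→7, 1→6, 2→4, 3→5, 4→3, 5→0, 6→1, 7→2]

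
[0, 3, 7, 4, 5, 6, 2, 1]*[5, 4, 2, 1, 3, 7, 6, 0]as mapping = [0→5, 1→1, 2→0, 3→3, 4→7, 5→6, 6→2, 7→4]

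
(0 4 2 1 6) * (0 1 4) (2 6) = (1 2 4 6) 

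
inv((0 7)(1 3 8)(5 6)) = (0 7)(1 8 3)(5 6)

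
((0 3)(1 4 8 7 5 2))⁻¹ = (0 3)(1 2 5 7 8 4)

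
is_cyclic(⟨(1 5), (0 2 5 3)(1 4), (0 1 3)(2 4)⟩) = no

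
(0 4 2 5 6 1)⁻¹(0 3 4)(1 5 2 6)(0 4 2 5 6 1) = (0 6 5 1)(2 4 3)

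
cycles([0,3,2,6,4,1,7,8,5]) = (1 3 6 7 8 5)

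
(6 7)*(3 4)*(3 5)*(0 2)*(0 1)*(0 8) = (0 2 1 8)(3 4 5)(6 7)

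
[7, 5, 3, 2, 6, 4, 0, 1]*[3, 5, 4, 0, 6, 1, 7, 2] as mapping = [0→2, 1→1, 2→0, 3→4, 4→7, 5→6, 6→3, 7→5] 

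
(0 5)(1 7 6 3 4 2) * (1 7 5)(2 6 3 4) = (0 1 5)(2 7 3)(4 6)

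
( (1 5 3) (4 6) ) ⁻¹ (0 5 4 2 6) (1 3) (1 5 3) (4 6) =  (0 3 6 2 4) (1 5) 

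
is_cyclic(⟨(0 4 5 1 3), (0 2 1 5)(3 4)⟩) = no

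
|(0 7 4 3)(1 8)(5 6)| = 4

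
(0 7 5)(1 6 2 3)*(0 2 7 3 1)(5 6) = (0 3)(1 5 2)(6 7)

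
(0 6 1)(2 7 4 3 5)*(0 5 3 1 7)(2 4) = (0 6 7 2)(1 5 4)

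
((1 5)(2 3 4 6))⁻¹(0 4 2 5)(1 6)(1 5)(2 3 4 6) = (0 6 3 1)(2 5)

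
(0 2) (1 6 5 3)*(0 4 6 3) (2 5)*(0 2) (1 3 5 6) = (0 6) (1 5 2 4) 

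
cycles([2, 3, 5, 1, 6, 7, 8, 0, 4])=(0 2 5 7) (1 3) (4 6 8) 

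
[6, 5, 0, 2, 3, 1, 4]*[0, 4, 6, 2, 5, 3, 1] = [1, 3, 0, 6, 2, 4, 5]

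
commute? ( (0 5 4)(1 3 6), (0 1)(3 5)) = no: (0 5 4)(1 3 6)*(0 1)(3 5) = (0 3 6)(1 5 4), (0 1)(3 5)*(0 5 4)(1 3 6) = (0 3 4)(1 5 6)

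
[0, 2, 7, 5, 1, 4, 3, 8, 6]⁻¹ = [0, 4, 1, 6, 5, 3, 8, 2, 7]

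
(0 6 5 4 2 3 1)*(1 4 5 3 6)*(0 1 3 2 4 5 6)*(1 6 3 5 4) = (0 5 3 4 1 6 2)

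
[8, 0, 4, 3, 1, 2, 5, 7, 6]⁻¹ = [1, 4, 5, 3, 2, 6, 8, 7, 0]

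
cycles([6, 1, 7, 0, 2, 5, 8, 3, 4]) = (0 6 8 4 2 7 3)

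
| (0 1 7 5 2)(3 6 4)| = 15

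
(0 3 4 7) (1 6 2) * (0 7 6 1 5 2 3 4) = (0 4 6 3) (2 5) 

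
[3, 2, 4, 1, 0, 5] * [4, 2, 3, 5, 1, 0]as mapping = [0→5, 1→3, 2→1, 3→2, 4→4, 5→0]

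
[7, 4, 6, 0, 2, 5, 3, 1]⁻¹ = [3, 7, 4, 6, 1, 5, 2, 0]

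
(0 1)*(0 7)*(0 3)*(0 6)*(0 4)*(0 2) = (0 1 7 3 6 4 2)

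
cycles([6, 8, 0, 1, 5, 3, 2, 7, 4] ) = (0 6 2)(1 8 4 5 3)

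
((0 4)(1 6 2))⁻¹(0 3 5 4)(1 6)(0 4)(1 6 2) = (0 4 3 5)(2 6)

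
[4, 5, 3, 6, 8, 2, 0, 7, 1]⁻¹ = [6, 8, 5, 2, 0, 1, 3, 7, 4]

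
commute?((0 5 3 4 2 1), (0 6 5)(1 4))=no:(0 5 3 4 2 1) * (0 6 5)(1 4)=(1 6 5 3)(2 4), (0 6 5)(1 4) * (0 5 3 4 2 1)=(0 6 3 4)(1 2)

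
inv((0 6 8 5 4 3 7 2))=(0 2 7 3 4 5 8 6)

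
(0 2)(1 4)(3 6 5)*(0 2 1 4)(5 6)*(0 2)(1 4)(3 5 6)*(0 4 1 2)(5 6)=(0 1)(2 4)(3 5 6)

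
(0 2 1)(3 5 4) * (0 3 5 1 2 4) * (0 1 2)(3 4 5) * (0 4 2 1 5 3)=(0 3 1 2 4)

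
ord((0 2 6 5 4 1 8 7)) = 8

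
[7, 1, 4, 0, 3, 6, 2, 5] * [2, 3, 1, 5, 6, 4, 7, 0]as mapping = [0→0, 1→3, 2→6, 3→2, 4→5, 5→7, 6→1, 7→4]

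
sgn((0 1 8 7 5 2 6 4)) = -1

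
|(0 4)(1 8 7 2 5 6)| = 6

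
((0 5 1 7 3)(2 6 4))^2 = (0 1 3 5 7)(2 4 6)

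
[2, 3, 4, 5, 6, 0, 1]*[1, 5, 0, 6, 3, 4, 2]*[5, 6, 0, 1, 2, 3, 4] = [5, 4, 1, 2, 0, 6, 3]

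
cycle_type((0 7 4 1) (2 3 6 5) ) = 4^2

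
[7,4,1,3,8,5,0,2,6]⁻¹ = [6,2,7,3,1,5,8,0,4]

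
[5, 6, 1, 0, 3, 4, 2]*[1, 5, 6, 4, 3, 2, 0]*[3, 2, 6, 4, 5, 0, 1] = [6, 3, 0, 2, 5, 4, 1]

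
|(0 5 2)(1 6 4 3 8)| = 15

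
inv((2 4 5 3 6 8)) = (2 8 6 3 5 4)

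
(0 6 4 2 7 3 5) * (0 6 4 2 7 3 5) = (0 4 7 5 6 2 3)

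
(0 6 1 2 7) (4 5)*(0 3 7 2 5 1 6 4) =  (0 4 1 5) (3 7) 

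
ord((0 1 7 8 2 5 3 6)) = 8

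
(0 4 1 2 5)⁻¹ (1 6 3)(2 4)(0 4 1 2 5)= (1 5)(2 6 3)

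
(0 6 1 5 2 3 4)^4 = (0 2 6 3 1 4 5)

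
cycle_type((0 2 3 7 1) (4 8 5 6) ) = 4.5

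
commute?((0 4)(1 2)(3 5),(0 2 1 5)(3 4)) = no:(0 4)(1 2)(3 5) * (0 2 1 5)(3 4) = (0 3)(2 5 4),(0 2 1 5)(3 4) * (0 4)(1 2)(3 5) = (0 1 3)(4 5)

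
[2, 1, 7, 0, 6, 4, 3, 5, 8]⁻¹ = [3, 1, 0, 6, 5, 7, 4, 2, 8]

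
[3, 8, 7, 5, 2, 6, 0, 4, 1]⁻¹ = [6, 8, 4, 0, 7, 3, 5, 2, 1]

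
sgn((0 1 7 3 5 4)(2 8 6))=-1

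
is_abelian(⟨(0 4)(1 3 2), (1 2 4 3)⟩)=no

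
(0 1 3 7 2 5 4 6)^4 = (0 2)(1 5)(3 4)(6 7)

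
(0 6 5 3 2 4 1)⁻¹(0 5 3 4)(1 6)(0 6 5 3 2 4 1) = (0 5)(1 6 3 2)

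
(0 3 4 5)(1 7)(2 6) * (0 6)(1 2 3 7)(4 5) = (0 7 2)(3 5 6)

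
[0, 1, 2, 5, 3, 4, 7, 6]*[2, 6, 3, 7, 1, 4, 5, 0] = [2, 6, 3, 4, 7, 1, 0, 5]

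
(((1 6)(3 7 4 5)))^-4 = ()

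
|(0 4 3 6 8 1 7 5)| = 8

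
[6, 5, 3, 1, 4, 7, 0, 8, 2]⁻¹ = [6, 3, 8, 2, 4, 1, 0, 5, 7]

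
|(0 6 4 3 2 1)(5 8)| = 6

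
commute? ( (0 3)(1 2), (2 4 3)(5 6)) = no: (0 3)(1 2)*(2 4 3)(5 6) = (0 2 1 4 3)(5 6), (2 4 3)(5 6)*(0 3)(1 2) = (0 3 1 2 4)(5 6)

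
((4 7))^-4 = ()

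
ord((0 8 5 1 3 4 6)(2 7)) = 14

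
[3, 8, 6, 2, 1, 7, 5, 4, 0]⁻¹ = [8, 4, 3, 0, 7, 6, 2, 5, 1]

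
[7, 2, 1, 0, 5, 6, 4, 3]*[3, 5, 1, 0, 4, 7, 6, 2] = [2, 1, 5, 3, 7, 6, 4, 0]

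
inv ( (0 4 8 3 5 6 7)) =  (0 7 6 5 3 8 4)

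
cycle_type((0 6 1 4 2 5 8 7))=8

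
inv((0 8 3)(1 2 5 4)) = (0 3 8)(1 4 5 2)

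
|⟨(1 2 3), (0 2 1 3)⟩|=24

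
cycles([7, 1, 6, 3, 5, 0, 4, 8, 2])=(0 7 8 2 6 4 5)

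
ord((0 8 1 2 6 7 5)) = 7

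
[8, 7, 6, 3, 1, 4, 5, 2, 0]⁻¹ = [8, 4, 7, 3, 5, 6, 2, 1, 0]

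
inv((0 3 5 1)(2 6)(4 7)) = (0 1 5 3)(2 6)(4 7)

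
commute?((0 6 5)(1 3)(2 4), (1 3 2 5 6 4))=no:(0 6 5)(1 3)(2 4)*(1 3 2 5 6 4)=(0 4 5)(1 2), (1 3 2 5 6 4)*(0 6 5)(1 3)(2 4)=(0 6 2)(3 4)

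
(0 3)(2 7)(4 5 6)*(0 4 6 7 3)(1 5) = (1 5 7 2 3 4)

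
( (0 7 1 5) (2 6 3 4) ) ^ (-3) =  (0 7 1 5) (2 6 3 4) 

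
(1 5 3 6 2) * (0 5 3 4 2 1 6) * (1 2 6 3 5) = (0 1 5 4 6 2 3)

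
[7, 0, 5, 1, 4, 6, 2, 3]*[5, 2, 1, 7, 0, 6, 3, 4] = [4, 5, 6, 2, 0, 3, 1, 7]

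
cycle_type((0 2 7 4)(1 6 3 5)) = 4^2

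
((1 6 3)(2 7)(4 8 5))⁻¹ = (1 3 6)(2 7)(4 5 8)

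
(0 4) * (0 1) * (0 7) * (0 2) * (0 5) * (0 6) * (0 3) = (0 4 1 7 2 5 6 3)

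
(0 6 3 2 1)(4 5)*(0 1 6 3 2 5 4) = (0 3 5)(2 6)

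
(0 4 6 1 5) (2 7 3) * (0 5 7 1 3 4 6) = (0 6 3 2 1 7 4) 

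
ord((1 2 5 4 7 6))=6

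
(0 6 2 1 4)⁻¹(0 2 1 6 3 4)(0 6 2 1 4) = (0 6 1 4 2 3)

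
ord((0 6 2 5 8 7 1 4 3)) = 9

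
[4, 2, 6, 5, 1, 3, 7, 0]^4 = [6, 0, 4, 3, 7, 5, 1, 2]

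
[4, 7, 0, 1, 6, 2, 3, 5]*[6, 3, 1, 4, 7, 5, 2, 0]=[7, 0, 6, 3, 2, 1, 4, 5]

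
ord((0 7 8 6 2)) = 5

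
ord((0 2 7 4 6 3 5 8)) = 8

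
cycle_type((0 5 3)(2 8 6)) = 3^2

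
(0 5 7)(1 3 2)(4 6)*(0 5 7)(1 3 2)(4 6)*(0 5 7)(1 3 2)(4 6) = (4 6)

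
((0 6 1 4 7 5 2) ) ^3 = (0 4 2 1 5 6 7) 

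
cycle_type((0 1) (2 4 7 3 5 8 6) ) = 2.7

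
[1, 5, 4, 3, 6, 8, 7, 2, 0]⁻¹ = [8, 0, 7, 3, 2, 1, 4, 6, 5]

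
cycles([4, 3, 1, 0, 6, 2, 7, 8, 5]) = (0 4 6 7 8 5 2 1 3)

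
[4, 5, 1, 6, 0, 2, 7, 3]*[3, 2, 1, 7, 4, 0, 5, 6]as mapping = [0→4, 1→0, 2→2, 3→5, 4→3, 5→1, 6→6, 7→7]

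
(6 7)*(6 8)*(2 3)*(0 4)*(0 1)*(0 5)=(0 4 1 5)(2 3)(6 7 8)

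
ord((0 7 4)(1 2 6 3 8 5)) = 6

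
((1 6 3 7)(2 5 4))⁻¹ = (1 7 3 6)(2 4 5)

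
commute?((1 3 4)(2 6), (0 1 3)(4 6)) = no:(1 3 4)(2 6) * (0 1 3)(4 6) = (0 1)(2 4 3 6), (0 1 3)(4 6) * (1 3 4)(2 6) = (0 3)(1 4 2 6)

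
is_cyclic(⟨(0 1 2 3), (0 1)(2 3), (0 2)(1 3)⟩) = no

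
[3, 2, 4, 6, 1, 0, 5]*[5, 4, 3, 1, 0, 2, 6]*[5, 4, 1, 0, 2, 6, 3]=[4, 0, 5, 3, 2, 6, 1] 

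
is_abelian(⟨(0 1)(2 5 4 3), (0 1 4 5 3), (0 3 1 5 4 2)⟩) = no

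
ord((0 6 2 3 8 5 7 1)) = 8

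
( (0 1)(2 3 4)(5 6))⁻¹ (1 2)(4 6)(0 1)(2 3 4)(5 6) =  (0 3)(2 5)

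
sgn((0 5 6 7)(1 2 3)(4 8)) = 1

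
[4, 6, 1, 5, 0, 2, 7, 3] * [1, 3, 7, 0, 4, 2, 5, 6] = [4, 5, 3, 2, 1, 7, 6, 0]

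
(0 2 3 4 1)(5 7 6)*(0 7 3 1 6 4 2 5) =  (0 5 3 2 1 7 4 6)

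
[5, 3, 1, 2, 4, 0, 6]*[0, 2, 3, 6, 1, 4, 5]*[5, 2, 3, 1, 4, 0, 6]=[4, 6, 3, 1, 2, 5, 0]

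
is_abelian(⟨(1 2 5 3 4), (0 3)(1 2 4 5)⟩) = no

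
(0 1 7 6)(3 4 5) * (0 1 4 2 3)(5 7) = (0 4 7 6 1 5)(2 3)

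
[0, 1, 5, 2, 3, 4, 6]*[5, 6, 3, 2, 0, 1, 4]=[5, 6, 1, 3, 2, 0, 4]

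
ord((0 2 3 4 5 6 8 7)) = 8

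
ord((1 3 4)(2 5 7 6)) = 12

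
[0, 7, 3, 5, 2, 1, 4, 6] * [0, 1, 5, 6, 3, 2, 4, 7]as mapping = [0→0, 1→7, 2→6, 3→2, 4→5, 5→1, 6→3, 7→4]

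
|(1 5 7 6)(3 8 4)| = 12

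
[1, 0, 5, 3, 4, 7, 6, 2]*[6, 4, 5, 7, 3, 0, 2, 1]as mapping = [0→4, 1→6, 2→0, 3→7, 4→3, 5→1, 6→2, 7→5]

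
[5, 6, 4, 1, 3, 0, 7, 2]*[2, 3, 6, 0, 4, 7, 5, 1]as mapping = [0→7, 1→5, 2→4, 3→3, 4→0, 5→2, 6→1, 7→6]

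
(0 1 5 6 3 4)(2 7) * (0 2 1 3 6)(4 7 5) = (0 3 7 1 4 2 5)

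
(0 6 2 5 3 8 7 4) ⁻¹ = (0 4 7 8 3 5 2 6) 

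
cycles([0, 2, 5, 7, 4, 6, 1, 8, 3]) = (1 2 5 6)(3 7 8)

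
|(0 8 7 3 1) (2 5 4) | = 15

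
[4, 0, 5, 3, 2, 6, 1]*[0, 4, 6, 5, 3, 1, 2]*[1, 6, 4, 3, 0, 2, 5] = [3, 1, 6, 2, 5, 4, 0]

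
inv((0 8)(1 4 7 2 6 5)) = (0 8)(1 5 6 2 7 4)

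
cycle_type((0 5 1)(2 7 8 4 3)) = 3.5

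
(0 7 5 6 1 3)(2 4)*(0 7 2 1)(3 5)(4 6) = (0 2 6)(1 5 4)(3 7)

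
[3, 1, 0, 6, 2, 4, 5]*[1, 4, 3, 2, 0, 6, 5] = [2, 4, 1, 5, 3, 0, 6]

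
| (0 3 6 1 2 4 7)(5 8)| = 14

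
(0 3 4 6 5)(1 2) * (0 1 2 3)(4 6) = (1 3 6 5)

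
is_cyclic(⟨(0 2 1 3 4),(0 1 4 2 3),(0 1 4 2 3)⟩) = yes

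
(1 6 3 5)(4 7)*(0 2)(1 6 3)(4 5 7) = (0 2)(1 3 7 5 6)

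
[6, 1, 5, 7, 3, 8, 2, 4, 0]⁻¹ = [8, 1, 6, 4, 7, 2, 0, 3, 5]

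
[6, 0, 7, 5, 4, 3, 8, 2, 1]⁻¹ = [1, 8, 7, 5, 4, 3, 0, 2, 6]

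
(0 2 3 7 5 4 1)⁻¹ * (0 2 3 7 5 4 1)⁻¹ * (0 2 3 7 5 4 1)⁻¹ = (0 5 2 4 3 1 7)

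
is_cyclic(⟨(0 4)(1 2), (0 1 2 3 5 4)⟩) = no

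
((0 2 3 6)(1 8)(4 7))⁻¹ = (0 6 3 2)(1 8)(4 7)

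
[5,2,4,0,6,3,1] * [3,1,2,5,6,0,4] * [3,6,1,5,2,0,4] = [3,1,4,5,2,0,6]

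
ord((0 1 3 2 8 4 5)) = 7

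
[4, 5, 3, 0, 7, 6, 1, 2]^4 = [3, 5, 7, 2, 0, 6, 1, 4]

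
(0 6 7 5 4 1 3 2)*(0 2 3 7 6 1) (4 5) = (0 1 7 4) 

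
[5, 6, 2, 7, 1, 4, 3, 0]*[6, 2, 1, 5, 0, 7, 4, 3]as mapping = [0→7, 1→4, 2→1, 3→3, 4→2, 5→0, 6→5, 7→6]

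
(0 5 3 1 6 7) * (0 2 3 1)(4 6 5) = (0 4 6 7 2 3)(1 5)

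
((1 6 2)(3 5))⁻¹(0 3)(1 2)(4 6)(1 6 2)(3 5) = (0 5)(1 6)(2 4)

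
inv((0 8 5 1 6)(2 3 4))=(0 6 1 5 8)(2 4 3)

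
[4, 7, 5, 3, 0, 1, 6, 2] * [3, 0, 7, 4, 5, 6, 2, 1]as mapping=[0→5, 1→1, 2→6, 3→4, 4→3, 5→0, 6→2, 7→7]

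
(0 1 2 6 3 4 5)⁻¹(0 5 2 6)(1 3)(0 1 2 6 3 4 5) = (0 6 3 1)(2 4)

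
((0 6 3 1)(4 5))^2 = (0 3)(1 6)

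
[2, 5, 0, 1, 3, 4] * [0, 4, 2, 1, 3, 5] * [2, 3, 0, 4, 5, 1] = [0, 1, 2, 5, 3, 4]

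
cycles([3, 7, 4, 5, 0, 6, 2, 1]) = (0 3 5 6 2 4)(1 7)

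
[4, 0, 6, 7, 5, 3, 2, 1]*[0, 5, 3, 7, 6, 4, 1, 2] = [6, 0, 1, 2, 4, 7, 3, 5]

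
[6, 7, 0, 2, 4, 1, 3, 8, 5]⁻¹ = [2, 5, 3, 6, 4, 8, 0, 1, 7]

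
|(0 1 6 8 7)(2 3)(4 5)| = 10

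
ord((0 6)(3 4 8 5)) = 4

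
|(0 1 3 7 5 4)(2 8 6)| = 6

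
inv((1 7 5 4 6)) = (1 6 4 5 7)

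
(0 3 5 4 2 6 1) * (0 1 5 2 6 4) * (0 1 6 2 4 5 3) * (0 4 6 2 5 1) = (0 4 5)(1 2)(3 6)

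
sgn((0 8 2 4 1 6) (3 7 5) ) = -1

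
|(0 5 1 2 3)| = 5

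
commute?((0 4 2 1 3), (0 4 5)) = no:(0 4 2 1 3)*(0 4 5) = (0 5)(1 3 4 2), (0 4 5)*(0 4 2 1 3) = (0 2 1 3)(4 5)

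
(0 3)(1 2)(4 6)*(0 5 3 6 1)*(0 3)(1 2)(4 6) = (0 4 2 3 5)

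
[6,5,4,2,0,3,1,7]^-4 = [5,2,6,0,1,4,3,7]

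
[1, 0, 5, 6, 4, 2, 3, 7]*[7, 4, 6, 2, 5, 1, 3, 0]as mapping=[0→4, 1→7, 2→1, 3→3, 4→5, 5→6, 6→2, 7→0]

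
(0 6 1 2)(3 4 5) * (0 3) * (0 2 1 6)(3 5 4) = (2 5)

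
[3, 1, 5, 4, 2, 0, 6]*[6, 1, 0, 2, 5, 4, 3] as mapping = [0→2, 1→1, 2→4, 3→5, 4→0, 5→6, 6→3] 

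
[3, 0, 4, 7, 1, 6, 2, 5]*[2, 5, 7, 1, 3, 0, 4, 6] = [1, 2, 3, 6, 5, 4, 7, 0]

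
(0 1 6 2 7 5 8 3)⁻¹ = (0 3 8 5 7 2 6 1)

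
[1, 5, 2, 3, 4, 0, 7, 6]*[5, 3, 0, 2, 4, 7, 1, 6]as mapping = [0→3, 1→7, 2→0, 3→2, 4→4, 5→5, 6→6, 7→1]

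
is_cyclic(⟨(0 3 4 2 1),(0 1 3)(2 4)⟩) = no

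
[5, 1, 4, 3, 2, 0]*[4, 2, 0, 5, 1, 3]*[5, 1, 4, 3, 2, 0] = [3, 4, 1, 0, 5, 2]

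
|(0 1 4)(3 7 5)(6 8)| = 6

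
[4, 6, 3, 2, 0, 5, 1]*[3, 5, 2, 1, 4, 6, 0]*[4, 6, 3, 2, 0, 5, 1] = [0, 4, 6, 3, 2, 1, 5]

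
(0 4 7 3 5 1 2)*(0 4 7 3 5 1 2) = (0 7 5 2 4 3 1) 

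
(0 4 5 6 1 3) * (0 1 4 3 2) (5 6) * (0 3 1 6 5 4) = (0 1 2 3 6) (4 5) 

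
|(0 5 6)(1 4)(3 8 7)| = 6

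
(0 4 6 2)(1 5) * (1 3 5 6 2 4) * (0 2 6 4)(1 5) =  (0 5 3 1 4 6)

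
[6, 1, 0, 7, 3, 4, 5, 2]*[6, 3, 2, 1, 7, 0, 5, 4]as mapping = [0→5, 1→3, 2→6, 3→4, 4→1, 5→7, 6→0, 7→2]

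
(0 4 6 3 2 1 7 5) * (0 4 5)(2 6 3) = (0 5 4 3 6 2 1 7)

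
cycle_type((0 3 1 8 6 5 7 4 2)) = 9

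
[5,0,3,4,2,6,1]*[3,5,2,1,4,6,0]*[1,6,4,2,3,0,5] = [5,2,6,3,4,1,0]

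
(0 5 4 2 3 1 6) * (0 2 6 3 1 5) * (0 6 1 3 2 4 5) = (0 6 4 1 2 3)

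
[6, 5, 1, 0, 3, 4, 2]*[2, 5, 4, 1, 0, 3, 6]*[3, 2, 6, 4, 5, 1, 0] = [0, 4, 1, 6, 2, 3, 5]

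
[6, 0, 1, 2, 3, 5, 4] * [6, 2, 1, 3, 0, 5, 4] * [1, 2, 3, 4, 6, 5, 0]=[6, 0, 3, 2, 4, 5, 1]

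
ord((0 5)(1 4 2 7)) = 4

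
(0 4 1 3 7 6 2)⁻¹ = (0 2 6 7 3 1 4)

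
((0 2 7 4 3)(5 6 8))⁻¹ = (0 3 4 7 2)(5 8 6)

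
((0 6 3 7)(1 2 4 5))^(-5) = (0 7 3 6)(1 5 4 2)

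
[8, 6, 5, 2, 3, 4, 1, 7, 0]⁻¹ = [8, 6, 3, 4, 5, 2, 1, 7, 0]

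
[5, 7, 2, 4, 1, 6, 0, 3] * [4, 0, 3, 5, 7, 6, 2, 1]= [6, 1, 3, 7, 0, 2, 4, 5]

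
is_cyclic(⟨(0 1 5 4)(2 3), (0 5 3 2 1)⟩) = no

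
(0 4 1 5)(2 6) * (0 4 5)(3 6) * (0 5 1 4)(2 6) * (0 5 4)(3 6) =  (0 1 4)(2 6 3)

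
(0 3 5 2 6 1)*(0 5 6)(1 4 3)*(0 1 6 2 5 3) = (0 6 4)(1 3 2)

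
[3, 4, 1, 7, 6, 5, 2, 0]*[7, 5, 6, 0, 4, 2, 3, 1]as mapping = [0→0, 1→4, 2→5, 3→1, 4→3, 5→2, 6→6, 7→7]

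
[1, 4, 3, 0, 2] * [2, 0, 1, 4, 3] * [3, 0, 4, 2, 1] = [3, 2, 1, 4, 0]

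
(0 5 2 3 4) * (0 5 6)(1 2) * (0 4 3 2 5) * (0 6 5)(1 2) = (0 5 2 1)(4 6)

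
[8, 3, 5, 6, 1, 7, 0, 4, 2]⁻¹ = [6, 4, 8, 1, 7, 2, 3, 5, 0]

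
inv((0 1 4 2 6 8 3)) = (0 3 8 6 2 4 1)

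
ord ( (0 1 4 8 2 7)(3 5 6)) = 6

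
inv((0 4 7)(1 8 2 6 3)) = (0 7 4)(1 3 6 2 8)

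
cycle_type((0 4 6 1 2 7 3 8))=8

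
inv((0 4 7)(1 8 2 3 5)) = (0 7 4)(1 5 3 2 8)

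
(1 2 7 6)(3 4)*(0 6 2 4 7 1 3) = (0 6 3 7 2 1 4)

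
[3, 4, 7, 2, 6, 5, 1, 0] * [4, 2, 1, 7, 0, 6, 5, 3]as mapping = [0→7, 1→0, 2→3, 3→1, 4→5, 5→6, 6→2, 7→4]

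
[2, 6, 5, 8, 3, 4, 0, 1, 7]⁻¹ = [6, 7, 0, 4, 5, 2, 1, 8, 3]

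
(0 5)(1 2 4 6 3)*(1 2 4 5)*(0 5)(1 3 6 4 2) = (0 3 1 2)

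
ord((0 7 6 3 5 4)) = 6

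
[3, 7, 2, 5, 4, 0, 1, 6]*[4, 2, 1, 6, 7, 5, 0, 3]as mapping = [0→6, 1→3, 2→1, 3→5, 4→7, 5→4, 6→2, 7→0]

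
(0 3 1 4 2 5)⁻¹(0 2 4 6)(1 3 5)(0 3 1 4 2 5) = (0 4 1)(2 6 3 5)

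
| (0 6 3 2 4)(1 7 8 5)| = 20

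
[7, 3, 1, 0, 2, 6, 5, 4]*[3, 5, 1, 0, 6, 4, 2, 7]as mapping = [0→7, 1→0, 2→5, 3→3, 4→1, 5→2, 6→4, 7→6]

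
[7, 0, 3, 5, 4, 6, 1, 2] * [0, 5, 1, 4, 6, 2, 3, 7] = [7, 0, 4, 2, 6, 3, 5, 1]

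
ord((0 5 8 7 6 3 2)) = 7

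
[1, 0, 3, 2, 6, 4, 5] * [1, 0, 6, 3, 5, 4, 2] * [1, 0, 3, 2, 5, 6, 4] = [1, 0, 2, 4, 3, 6, 5]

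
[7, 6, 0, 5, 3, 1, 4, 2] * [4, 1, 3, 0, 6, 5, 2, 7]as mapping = [0→7, 1→2, 2→4, 3→5, 4→0, 5→1, 6→6, 7→3]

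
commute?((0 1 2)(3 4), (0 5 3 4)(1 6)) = no:(0 1 2)(3 4)*(0 5 3 4)(1 6) = (0 6 1 2 5 3), (0 5 3 4)(1 6)*(0 1 2)(3 4) = (0 5 4 1 6 2)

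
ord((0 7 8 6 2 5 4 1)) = 8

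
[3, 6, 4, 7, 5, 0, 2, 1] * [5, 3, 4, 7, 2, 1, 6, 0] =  [7, 6, 2, 0, 1, 5, 4, 3]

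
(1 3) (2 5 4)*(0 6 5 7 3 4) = (0 6 5) (1 4 2 7 3) 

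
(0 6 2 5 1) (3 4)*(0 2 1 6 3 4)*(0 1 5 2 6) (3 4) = (0 4 3 1 6 5) 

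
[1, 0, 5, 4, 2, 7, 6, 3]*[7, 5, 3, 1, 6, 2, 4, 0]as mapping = [0→5, 1→7, 2→2, 3→6, 4→3, 5→0, 6→4, 7→1]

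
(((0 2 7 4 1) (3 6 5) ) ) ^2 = (0 7 1 2 4) (3 5 6) 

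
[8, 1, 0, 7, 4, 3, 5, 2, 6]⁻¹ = [2, 1, 7, 5, 4, 6, 8, 3, 0]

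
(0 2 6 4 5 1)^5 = (0 1 5 4 6 2)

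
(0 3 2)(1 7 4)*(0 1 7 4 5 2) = (0 3)(1 4 7 5 2)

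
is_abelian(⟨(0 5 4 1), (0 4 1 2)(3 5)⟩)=no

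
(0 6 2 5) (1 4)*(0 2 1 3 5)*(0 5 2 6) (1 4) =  (2 5 6 4 3) 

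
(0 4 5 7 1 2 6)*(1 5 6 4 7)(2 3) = (0 7 5 1 3 2 4 6)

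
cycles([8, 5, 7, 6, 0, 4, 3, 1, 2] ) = (0 8 2 7 1 5 4)(3 6)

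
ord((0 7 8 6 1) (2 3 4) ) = 15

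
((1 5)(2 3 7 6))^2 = (2 7)(3 6)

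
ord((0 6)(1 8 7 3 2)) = 10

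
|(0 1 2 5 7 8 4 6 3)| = 9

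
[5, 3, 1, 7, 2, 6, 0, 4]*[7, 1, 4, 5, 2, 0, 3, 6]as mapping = [0→0, 1→5, 2→1, 3→6, 4→4, 5→3, 6→7, 7→2]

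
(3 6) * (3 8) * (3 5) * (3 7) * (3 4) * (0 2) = (0 2) (3 6 8 5 7 4) 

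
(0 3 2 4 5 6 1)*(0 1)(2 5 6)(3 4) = (0 4 6)(2 3 5)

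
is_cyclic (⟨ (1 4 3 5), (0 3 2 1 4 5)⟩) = no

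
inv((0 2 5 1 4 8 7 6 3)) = (0 3 6 7 8 4 1 5 2)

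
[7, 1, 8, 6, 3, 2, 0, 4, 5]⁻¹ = [6, 1, 5, 4, 7, 8, 3, 0, 2]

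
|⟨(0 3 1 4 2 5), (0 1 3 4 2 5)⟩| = 720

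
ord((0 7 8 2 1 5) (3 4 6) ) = 6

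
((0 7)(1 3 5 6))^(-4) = ()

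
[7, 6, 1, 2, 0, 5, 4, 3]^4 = [1, 7, 0, 4, 2, 5, 3, 6]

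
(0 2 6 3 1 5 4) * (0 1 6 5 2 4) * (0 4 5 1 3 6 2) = (0 5 4 3 2 1)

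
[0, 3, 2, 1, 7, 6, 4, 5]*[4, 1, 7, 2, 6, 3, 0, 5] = [4, 2, 7, 1, 5, 0, 6, 3]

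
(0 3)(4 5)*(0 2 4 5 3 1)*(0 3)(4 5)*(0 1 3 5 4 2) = (0 3)(1 5 2 4)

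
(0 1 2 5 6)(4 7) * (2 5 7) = (0 1 5 6)(2 7 4)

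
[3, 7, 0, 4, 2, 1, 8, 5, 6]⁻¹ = [2, 5, 4, 0, 3, 7, 8, 1, 6]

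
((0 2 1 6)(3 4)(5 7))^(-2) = (0 1)(2 6)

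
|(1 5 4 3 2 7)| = 6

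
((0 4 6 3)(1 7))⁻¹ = (0 3 6 4)(1 7)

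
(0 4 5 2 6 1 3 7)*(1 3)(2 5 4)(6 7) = (0 2 7)(3 6)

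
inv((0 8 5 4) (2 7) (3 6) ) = (0 4 5 8) (2 7) (3 6) 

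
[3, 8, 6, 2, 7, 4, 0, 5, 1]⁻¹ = [6, 8, 3, 0, 5, 7, 2, 4, 1]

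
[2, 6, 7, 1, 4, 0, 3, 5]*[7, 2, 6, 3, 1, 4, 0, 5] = [6, 0, 5, 2, 1, 7, 3, 4]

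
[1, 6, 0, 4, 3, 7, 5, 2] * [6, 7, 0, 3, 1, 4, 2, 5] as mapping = [0→7, 1→2, 2→6, 3→1, 4→3, 5→5, 6→4, 7→0] 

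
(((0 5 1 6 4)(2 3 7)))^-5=(2 3 7)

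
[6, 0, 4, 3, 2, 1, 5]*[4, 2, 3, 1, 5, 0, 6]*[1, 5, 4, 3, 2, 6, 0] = [0, 2, 6, 5, 3, 4, 1]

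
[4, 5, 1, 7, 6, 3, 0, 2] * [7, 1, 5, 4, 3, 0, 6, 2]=[3, 0, 1, 2, 6, 4, 7, 5]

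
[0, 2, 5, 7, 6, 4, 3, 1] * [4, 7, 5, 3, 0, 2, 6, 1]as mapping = [0→4, 1→5, 2→2, 3→1, 4→6, 5→0, 6→3, 7→7]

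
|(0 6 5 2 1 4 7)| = 7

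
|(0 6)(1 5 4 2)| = 4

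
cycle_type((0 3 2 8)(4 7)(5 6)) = 2^2.4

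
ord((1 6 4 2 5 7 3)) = 7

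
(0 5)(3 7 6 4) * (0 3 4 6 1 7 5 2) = (0 2)(1 7)(3 5)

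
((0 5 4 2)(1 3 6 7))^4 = ()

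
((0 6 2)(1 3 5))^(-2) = (0 6 2)(1 3 5)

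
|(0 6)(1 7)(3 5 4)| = 6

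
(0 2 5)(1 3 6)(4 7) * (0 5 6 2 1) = (0 1 3 2 6)(4 7)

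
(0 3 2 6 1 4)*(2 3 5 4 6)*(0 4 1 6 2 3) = (0 5 1 2 3)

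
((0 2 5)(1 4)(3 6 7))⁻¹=(0 5 2)(1 4)(3 7 6)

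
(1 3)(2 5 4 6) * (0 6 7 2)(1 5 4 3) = (0 6)(2 4 7)(3 5)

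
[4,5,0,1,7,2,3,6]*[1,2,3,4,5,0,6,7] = [5,0,1,2,7,3,4,6]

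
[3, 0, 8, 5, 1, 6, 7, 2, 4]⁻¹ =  [1, 4, 7, 0, 8, 3, 5, 6, 2]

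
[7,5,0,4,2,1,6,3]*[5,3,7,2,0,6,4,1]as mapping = [0→1,1→6,2→5,3→0,4→7,5→3,6→4,7→2]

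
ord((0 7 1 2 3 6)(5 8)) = 6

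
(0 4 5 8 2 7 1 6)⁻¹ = (0 6 1 7 2 8 5 4)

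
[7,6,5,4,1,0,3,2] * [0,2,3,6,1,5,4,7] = [7,4,5,1,2,0,6,3]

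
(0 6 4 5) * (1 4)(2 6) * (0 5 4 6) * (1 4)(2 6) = (0 6 4 1 2)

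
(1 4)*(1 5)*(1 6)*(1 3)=(1 4 5 6 3) 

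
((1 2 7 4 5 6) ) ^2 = (1 7 5) (2 4 6) 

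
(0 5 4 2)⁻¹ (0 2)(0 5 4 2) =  (0 5)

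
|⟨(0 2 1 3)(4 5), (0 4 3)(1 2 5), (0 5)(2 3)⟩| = 360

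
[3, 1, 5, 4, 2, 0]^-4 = [3, 1, 5, 4, 2, 0]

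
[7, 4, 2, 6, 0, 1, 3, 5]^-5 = [0, 1, 2, 6, 4, 5, 3, 7]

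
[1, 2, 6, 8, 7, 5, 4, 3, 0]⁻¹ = [8, 0, 1, 7, 6, 5, 2, 4, 3]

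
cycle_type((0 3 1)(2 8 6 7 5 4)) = 3.6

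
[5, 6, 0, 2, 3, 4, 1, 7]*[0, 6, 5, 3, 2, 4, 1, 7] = [4, 1, 0, 5, 3, 2, 6, 7] 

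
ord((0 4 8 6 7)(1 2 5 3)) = 20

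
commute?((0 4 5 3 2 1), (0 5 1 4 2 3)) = no:(0 4 5 3 2 1)*(0 5 1 4 2 3) = (0 2 4 1 5), (0 5 1 4 2 3)*(0 4 5 3 2 1) = (0 3 4 1 5)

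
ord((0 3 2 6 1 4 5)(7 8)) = 14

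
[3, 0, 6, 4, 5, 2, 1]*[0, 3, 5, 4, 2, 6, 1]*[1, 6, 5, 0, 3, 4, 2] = [3, 1, 6, 5, 2, 4, 0]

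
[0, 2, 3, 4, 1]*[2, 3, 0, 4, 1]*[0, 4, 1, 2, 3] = [1, 0, 3, 4, 2]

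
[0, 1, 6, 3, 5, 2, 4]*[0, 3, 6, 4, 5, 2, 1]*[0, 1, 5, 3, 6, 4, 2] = [0, 3, 1, 6, 5, 2, 4]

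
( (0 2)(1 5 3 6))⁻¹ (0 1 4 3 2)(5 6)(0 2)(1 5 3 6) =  (0 2 5 4 6)(1 3)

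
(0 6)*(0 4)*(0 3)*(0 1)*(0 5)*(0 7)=(0 6 4 3 1 5 7)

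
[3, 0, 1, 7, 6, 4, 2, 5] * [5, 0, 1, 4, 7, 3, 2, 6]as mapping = [0→4, 1→5, 2→0, 3→6, 4→2, 5→7, 6→1, 7→3]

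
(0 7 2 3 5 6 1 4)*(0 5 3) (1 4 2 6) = (0 7 6 4 5 1 2) 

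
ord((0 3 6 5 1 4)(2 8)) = 6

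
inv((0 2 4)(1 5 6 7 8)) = (0 4 2)(1 8 7 6 5)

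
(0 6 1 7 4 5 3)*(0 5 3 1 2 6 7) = (0 7 4 3 5 1)(2 6)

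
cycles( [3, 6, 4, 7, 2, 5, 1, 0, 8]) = (0 3 7)(1 6)(2 4)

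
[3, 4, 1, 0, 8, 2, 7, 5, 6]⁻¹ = [3, 2, 5, 0, 1, 7, 8, 6, 4]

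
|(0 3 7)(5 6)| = 6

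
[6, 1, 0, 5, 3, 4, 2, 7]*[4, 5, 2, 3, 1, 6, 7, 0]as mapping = [0→7, 1→5, 2→4, 3→6, 4→3, 5→1, 6→2, 7→0]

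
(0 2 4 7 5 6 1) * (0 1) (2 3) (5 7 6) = (0 3 2 4 6) 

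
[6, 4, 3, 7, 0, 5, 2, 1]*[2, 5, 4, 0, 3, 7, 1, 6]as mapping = [0→1, 1→3, 2→0, 3→6, 4→2, 5→7, 6→4, 7→5]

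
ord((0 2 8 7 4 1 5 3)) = 8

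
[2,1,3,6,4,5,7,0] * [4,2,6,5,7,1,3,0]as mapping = [0→6,1→2,2→5,3→3,4→7,5→1,6→0,7→4]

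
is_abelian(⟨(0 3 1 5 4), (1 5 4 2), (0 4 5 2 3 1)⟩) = no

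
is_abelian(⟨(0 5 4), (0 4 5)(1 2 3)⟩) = yes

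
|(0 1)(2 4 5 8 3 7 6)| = 14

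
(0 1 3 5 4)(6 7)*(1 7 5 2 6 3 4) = (0 7 3 2 6 5 1 4)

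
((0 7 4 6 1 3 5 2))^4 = (0 1)(2 6)(3 7)(4 5)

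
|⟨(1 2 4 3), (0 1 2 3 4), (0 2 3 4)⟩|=120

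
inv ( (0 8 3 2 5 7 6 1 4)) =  (0 4 1 6 7 5 2 3 8)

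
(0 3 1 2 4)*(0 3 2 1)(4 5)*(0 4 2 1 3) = (0 1 3 4)(2 5)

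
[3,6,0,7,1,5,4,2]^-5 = [2,6,7,0,1,5,4,3]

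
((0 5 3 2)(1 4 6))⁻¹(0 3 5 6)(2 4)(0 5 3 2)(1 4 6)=(0 6)(1 5 2 3)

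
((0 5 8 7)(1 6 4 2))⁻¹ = (0 7 8 5)(1 2 4 6)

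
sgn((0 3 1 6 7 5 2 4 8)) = 1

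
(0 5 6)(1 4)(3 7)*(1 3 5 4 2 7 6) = (0 4 3 6)(1 2 7 5)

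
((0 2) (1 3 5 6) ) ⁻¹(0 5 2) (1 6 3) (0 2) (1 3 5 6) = (0 2 6) (1 5 3) 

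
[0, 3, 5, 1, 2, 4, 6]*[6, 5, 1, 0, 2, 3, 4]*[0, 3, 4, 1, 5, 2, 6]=[6, 0, 1, 2, 3, 4, 5]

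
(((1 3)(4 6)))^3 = (1 3)(4 6)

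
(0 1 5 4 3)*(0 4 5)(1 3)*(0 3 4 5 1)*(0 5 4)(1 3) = (3 4 5)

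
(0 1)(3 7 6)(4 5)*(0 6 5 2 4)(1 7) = (0 7 5)(1 6 3)(2 4)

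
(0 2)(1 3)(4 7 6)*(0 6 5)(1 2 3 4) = (0 3 2 6 1 4 7 5)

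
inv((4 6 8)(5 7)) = (4 8 6)(5 7)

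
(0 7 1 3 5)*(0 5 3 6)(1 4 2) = (0 7 4 2 1 6)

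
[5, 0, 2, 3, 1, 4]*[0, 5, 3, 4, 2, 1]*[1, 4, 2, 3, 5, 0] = [4, 1, 3, 5, 0, 2]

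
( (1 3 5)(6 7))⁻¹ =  (1 5 3)(6 7)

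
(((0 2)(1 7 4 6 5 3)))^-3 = (0 2)(1 6)(3 4)(5 7)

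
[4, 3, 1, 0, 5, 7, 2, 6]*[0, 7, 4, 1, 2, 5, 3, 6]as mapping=[0→2, 1→1, 2→7, 3→0, 4→5, 5→6, 6→4, 7→3]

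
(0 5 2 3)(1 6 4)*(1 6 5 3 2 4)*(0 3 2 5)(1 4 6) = (0 2 5 6 4 1)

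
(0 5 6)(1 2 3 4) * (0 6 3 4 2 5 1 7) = (0 1 5 3 2 4 7)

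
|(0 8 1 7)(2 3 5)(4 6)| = 12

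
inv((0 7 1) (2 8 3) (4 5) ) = (0 1 7) (2 3 8) (4 5) 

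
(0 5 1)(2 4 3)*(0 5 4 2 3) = (0 4)(1 5)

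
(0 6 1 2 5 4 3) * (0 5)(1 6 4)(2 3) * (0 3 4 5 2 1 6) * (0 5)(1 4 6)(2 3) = (1 6 5)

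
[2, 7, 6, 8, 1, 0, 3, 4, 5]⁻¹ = [5, 4, 0, 6, 7, 8, 2, 1, 3]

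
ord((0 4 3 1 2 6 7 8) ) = 8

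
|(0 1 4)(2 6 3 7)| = 12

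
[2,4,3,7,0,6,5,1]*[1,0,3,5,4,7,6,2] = [3,4,5,2,1,6,7,0]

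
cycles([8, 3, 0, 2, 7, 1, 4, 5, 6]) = (0 8 6 4 7 5 1 3 2) 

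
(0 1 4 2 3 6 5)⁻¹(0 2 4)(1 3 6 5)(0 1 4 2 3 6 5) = (0 4 6 5)(1 3 2)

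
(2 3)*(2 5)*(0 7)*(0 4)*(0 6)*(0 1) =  (0 7 4 6 1)(2 3 5)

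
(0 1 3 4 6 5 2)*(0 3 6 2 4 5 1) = (1 6)(2 3 5 4)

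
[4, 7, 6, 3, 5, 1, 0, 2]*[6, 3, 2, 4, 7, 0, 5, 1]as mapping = [0→7, 1→1, 2→5, 3→4, 4→0, 5→3, 6→6, 7→2]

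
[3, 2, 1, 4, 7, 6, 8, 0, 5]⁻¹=[7, 2, 1, 0, 3, 8, 5, 4, 6]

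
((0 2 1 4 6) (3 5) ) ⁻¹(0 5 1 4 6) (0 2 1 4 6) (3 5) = (0 2 3 4 6) 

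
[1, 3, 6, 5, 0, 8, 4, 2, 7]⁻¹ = [4, 0, 7, 1, 6, 3, 2, 8, 5]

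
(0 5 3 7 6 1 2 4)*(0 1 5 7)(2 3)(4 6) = (0 7 4 1 3)(2 6 5)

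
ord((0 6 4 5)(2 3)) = 4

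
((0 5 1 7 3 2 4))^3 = (0 7 4 1 2 5 3)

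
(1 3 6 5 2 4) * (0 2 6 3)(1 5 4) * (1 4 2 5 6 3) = (0 5 3 1)(2 4 6)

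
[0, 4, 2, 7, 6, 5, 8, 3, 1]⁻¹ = [0, 8, 2, 7, 1, 5, 4, 3, 6]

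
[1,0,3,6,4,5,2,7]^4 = [0,1,3,6,4,5,2,7]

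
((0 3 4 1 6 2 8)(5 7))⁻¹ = (0 8 2 6 1 4 3)(5 7)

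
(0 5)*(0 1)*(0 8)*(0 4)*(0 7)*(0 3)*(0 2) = (0 5 1 8 4 7 3 2)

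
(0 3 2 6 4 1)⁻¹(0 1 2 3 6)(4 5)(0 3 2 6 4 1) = (0 6 2 4 3)(1 5)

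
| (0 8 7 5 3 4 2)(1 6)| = 14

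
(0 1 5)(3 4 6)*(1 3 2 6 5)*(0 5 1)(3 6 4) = (0 6 2 4 1)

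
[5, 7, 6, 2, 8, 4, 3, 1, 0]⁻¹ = [8, 7, 3, 6, 5, 0, 2, 1, 4]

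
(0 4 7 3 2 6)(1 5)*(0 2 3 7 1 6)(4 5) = (0 5 6 2)(1 4)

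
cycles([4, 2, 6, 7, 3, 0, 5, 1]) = (0 4 3 7 1 2 6 5)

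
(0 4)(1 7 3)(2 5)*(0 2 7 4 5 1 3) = (0 5 7)(1 4 2)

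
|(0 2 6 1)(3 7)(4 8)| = 4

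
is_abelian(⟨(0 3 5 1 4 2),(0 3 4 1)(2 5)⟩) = no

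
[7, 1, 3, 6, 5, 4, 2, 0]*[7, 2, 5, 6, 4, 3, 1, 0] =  [0, 2, 6, 1, 3, 4, 5, 7]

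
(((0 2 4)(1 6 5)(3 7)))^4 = (0 2 4)(1 6 5)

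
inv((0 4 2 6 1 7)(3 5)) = (0 7 1 6 2 4)(3 5)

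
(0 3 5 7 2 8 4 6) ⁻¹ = (0 6 4 8 2 7 5 3) 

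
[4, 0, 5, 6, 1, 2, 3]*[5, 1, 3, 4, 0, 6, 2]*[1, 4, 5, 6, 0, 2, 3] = [1, 2, 3, 5, 4, 6, 0]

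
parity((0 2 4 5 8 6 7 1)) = odd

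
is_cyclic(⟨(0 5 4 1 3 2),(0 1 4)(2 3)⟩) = no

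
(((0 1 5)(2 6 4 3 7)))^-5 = (0 1 5)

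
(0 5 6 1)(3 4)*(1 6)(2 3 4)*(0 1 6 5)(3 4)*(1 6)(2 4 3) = (1 6 5)(2 3 4)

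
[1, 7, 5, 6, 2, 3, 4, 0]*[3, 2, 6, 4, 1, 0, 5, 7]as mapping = [0→2, 1→7, 2→0, 3→5, 4→6, 5→4, 6→1, 7→3]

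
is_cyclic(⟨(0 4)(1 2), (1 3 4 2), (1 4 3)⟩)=no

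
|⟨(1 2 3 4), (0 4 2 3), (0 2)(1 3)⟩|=120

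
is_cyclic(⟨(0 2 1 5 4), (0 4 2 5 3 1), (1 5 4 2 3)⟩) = no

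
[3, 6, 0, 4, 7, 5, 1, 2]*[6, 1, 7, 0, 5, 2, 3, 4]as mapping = [0→0, 1→3, 2→6, 3→5, 4→4, 5→2, 6→1, 7→7]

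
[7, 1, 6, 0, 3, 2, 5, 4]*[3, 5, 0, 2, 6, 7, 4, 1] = [1, 5, 4, 3, 2, 0, 7, 6]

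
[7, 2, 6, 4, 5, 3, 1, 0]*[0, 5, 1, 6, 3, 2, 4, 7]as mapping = [0→7, 1→1, 2→4, 3→3, 4→2, 5→6, 6→5, 7→0]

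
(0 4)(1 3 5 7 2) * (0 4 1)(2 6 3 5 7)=(0 1 5 2)(3 7 6)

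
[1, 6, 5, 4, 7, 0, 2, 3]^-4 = [1, 6, 5, 7, 3, 0, 2, 4]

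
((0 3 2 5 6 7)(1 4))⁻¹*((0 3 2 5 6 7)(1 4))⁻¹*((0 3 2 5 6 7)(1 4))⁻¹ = (0 5)(1 4)(2 7)(3 6)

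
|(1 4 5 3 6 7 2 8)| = 8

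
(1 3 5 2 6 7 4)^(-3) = (1 6 3 7 5 4 2)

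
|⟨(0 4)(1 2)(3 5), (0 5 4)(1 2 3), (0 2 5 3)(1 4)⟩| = 720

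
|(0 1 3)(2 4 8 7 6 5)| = 6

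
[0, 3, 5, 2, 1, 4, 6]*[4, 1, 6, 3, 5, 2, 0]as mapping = [0→4, 1→3, 2→2, 3→6, 4→1, 5→5, 6→0]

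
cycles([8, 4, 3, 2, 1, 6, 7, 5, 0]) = (0 8)(1 4)(2 3)(5 6 7)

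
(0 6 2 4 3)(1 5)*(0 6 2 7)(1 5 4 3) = (0 2 3 6 7)(1 4)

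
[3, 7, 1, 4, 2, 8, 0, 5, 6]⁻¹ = [6, 2, 4, 0, 3, 7, 8, 1, 5]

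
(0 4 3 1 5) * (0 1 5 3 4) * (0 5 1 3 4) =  (0 5 3 1 4)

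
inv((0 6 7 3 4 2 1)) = (0 1 2 4 3 7 6)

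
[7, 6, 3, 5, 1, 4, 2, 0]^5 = [7, 4, 6, 2, 5, 3, 1, 0]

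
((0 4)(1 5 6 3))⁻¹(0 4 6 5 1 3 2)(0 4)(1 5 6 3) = (0 3 6 5 1 2 4)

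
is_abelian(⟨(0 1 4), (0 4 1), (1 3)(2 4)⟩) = no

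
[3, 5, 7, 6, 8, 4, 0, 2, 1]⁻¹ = [6, 8, 7, 0, 5, 1, 3, 2, 4]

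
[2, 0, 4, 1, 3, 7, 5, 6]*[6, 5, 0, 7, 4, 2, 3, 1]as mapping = [0→0, 1→6, 2→4, 3→5, 4→7, 5→1, 6→2, 7→3]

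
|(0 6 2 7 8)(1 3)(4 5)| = 10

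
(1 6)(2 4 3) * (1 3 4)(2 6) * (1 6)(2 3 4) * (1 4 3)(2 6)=(3 4 6)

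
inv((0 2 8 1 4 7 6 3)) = (0 3 6 7 4 1 8 2)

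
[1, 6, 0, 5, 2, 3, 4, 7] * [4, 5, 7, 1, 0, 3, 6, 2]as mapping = [0→5, 1→6, 2→4, 3→3, 4→7, 5→1, 6→0, 7→2]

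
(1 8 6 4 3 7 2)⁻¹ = (1 2 7 3 4 6 8)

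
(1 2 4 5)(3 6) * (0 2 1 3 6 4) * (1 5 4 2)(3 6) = (0 1 5 6 3 2)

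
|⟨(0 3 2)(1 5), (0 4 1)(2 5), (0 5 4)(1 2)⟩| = 720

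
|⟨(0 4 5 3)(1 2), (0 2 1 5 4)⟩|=360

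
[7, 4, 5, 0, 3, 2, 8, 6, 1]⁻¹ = [3, 8, 5, 4, 1, 2, 7, 0, 6]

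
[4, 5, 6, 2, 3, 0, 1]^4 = [6, 3, 0, 5, 1, 2, 4]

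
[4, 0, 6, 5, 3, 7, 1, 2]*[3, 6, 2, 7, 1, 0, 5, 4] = [1, 3, 5, 0, 7, 4, 6, 2]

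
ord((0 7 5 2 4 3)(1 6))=6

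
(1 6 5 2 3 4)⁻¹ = (1 4 3 2 5 6)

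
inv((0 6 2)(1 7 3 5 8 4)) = (0 2 6)(1 4 8 5 3 7)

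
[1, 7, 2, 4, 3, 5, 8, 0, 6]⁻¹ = [7, 0, 2, 4, 3, 5, 8, 1, 6]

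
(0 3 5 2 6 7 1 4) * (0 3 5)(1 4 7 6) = (0 5 2 1 7 4 3)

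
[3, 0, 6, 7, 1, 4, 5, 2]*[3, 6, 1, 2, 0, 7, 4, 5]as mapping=[0→2, 1→3, 2→4, 3→5, 4→6, 5→0, 6→7, 7→1]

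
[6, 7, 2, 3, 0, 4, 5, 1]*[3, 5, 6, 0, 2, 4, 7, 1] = [7, 1, 6, 0, 3, 2, 4, 5]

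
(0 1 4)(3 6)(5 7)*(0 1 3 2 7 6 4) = (0 3 4 1)(2 7 5 6)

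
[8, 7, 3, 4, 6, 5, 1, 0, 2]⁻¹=[7, 6, 8, 2, 3, 5, 4, 1, 0]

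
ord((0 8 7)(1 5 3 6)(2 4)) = 12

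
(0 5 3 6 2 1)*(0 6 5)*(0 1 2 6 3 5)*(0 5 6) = (0 1 3 5 6)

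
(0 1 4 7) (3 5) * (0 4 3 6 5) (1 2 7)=(0 2 7 4 1 3) (5 6) 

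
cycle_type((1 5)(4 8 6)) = 2.3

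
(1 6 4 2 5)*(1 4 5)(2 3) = (1 6 5 4 3 2)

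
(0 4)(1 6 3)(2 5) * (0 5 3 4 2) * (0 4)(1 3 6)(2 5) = (0 5 4 2 6)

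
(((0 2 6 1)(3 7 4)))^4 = (3 7 4)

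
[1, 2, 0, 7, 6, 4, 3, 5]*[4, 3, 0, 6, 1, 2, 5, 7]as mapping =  [0→3, 1→0, 2→4, 3→7, 4→5, 5→1, 6→6, 7→2]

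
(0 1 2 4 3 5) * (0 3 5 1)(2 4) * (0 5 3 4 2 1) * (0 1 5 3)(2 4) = (0 3 1 4)(2 5)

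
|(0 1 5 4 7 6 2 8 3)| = 9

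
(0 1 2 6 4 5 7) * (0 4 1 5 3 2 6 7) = (0 5)(1 6)(2 7 4 3)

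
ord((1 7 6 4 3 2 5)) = 7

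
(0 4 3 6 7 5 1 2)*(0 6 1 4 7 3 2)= (0 7 5 4 2 6 3 1)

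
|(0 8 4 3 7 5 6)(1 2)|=14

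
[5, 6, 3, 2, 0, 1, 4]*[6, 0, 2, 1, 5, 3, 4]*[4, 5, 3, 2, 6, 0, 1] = [2, 6, 5, 3, 1, 4, 0]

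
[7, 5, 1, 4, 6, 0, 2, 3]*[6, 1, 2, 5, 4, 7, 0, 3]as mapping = [0→3, 1→7, 2→1, 3→4, 4→0, 5→6, 6→2, 7→5]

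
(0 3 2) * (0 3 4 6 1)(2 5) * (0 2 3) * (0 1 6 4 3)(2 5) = (0 3 2 1 5)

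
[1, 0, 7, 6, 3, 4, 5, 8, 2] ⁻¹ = [1, 0, 8, 4, 5, 6, 3, 2, 7] 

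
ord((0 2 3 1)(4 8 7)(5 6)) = 12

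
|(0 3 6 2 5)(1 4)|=10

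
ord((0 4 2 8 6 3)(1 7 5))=6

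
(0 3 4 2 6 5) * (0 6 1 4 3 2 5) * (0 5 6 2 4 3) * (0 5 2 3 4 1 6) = (0 1 4)(2 6)(3 5)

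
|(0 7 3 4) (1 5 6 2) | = 4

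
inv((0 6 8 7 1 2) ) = (0 2 1 7 8 6) 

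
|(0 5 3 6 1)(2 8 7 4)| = 20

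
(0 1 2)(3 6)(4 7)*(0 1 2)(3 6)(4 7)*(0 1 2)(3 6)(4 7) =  (3 6)(4 7)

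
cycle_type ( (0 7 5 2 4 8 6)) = 7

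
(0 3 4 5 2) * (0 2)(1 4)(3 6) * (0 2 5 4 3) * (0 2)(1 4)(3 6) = (0 3 4 1 6 2 5)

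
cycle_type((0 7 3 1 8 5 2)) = 7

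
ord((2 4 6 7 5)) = 5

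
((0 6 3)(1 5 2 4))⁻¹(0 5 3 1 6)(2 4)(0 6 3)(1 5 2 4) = (0 5 3 6 2)(1 4)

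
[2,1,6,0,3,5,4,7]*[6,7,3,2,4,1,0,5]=[3,7,0,6,2,1,4,5]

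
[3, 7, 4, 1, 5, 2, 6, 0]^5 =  [3, 7, 5, 1, 2, 4, 6, 0]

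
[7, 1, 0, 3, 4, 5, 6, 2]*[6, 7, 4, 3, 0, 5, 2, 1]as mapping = [0→1, 1→7, 2→6, 3→3, 4→0, 5→5, 6→2, 7→4]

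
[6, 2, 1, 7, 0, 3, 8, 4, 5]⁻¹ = [4, 2, 1, 5, 7, 8, 0, 3, 6]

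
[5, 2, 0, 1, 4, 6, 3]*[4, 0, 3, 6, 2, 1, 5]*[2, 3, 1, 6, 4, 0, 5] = [3, 6, 4, 2, 1, 0, 5]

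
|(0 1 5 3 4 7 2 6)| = 8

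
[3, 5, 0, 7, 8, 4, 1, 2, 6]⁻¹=[2, 6, 7, 0, 5, 1, 8, 3, 4]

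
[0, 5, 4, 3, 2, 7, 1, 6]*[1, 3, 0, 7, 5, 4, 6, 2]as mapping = [0→1, 1→4, 2→5, 3→7, 4→0, 5→2, 6→3, 7→6]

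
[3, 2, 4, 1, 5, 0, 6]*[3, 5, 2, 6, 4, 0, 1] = [6, 2, 4, 5, 0, 3, 1]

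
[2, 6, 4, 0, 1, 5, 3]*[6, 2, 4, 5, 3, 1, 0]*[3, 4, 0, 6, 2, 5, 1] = [2, 3, 6, 1, 0, 4, 5]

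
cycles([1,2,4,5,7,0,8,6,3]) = (0 1 2 4 7 6 8 3 5)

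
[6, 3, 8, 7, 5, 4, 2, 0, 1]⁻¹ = [7, 8, 6, 1, 5, 4, 0, 3, 2]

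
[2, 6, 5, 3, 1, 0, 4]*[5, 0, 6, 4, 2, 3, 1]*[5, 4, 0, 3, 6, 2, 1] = [1, 4, 3, 6, 5, 2, 0]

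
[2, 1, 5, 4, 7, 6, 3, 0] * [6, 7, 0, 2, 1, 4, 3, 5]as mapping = [0→0, 1→7, 2→4, 3→1, 4→5, 5→3, 6→2, 7→6]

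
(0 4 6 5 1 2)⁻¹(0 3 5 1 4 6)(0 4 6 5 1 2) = (1 2 6 5 4 3)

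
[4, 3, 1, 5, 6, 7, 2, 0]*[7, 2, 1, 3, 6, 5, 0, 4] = [6, 3, 2, 5, 0, 4, 1, 7]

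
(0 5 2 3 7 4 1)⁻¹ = (0 1 4 7 3 2 5)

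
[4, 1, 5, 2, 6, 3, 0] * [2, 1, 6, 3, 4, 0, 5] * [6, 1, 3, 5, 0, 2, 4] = [0, 1, 6, 4, 2, 5, 3]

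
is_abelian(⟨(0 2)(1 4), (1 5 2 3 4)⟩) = no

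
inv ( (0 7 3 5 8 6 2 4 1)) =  (0 1 4 2 6 8 5 3 7)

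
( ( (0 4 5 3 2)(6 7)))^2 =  (0 5 2 4 3)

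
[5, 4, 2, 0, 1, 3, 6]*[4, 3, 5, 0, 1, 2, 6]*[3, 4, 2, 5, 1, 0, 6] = [2, 4, 0, 1, 5, 3, 6]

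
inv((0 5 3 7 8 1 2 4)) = (0 4 2 1 8 7 3 5)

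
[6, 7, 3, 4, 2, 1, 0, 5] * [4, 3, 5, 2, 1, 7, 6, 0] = [6, 0, 2, 1, 5, 3, 4, 7]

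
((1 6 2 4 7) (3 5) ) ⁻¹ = (1 7 4 2 6) (3 5) 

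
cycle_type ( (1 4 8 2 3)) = 5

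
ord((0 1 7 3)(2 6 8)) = 12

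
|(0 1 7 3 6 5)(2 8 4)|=6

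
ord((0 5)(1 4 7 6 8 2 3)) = 14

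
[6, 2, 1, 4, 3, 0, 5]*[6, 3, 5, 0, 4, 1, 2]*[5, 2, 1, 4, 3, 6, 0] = [1, 6, 4, 3, 5, 0, 2]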